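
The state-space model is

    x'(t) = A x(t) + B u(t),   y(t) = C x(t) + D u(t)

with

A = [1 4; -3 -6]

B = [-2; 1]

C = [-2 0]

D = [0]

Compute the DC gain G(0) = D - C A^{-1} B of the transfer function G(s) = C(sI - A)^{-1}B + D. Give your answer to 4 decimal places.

G(0) = C(-A)^{-1}B + D = -C A^{-1} B + D.
det A = 6, so A^{-1} = (1/6)·adj(A) = [[-1, -2/3], [1/2, 1/6]]
A^{-1} B = [4/3, -5/6]^T
C A^{-1} B = -8/3
G(0) = D - C A^{-1} B = 0 - (-8/3) = 8/3 ≈ 2.6667

2.6667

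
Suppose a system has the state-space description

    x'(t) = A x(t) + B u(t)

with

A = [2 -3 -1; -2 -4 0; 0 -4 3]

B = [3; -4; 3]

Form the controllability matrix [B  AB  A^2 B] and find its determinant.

AB = [[15], [10], [25]]
A^2B = [[-25], [-70], [35]]
Controllability matrix C = [B  AB  A^2B] = [[3, 15, -25], [-4, 10, -70], [3, 25, 35]]
Expanding along the first row, det(C) = 3·(10·35 - (-70)·25) - 15·((-4)·35 - (-70)·3) + (-25)·((-4)·25 - 10·3) = 3·2100 - 15·70 + (-25)·(-130) = 8500
Since det(C) ≠ 0, rank(C) = 3 and the system is completely controllable.

8500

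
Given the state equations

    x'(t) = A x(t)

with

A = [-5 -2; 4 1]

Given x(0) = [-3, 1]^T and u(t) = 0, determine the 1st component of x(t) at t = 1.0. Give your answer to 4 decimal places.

0.4868

det(sI - A) = s^2 - (tr A)s + det A, with tr A = (-5) + 1 = -4 and det A = (-5)·1 - (-2)·4 = -5 - (-8) = 3.
So p(s) = det(sI - A) = s^2 + 4s + 3.
Factor s^2 + 4s + 3: two numbers with sum -4 and product 3 are -1 and -3, so s^2 + 4s + 3 = (s + 1)(s + 3).
Hence p(s) = (s + 1) (s + 3), with roots -3, -1.
The eigenvalues -3, -1 are distinct and real, so A is diagonalisable and x(t) = e^{At} x(0) = V diag(e^{λ_i t}) V^{-1} x(0), where the columns of V are the eigenvectors.
λ = -3: A - (-3)I = [[-2, -2], [4, 4]]. Row 1 gives (-2)·v1 + (-2)·v2 = 0, so take v_1 = [-1, 1]^T.
λ = -1: A - (-1)I = [[-4, -2], [4, 2]]. Row 1 gives (-4)·v1 + (-2)·v2 = 0, so take v_2 = [-1, 2]^T.
V = [v_1 v_2] = [[-1, -1], [1, 2]] has det V = -1, so V^{-1} = adj(V)/det V = [[-2, -1], [1, 1]].
Modal coordinates z(0) = V^{-1} x(0): (-2)·(-3) + (-1)·1 = 5; 1·(-3) + 1·1 = -2; so z(0) = [5, -2]^T.
x_1(t) = Σ_i (v_i)_1 · z_i(0) · e^{λ_i t} (row 1 of V times the modal terms).
x_1(1.0) = (-1)·5·e^{-3·1.0} + (-1)·(-2)·e^{-1·1.0} = (-5)·0.049787 + 2·0.367879 = 0.4868.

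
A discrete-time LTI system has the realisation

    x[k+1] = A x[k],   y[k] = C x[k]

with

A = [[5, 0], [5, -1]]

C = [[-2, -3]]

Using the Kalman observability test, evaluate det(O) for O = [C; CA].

-81

CA = [[-25, 3]]
Observability matrix O = [C; CA] = [[-2, -3], [-25, 3]]
det(O) = (-2)·3 - (-3)·(-25) = -6 - 75 = -81
Since det(O) ≠ 0, rank(O) = 2 and the system is completely observable.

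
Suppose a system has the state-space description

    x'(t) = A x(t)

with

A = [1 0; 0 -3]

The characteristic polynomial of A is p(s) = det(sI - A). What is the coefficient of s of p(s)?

2

For a 2×2 matrix, det(sI - A) = s^2 - (tr A)s + det A.
tr A = -2, det A = -3.
So p(s) = s^2 + 2s - 3.
The coefficient of s is 2.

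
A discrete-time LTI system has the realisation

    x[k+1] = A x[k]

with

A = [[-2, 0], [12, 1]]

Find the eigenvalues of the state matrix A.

-2, 1

det(zI - A) = z^2 - (tr A)z + det A, with tr A = (-2) + 1 = -1 and det A = (-2)·1 - 0·12 = -2 - 0 = -2.
So p(z) = det(zI - A) = z^2 + z - 2.
Factor z^2 + z - 2: two numbers with sum -1 and product -2 are 1 and -2, so z^2 + z - 2 = (z - 1)(z + 2).
Hence p(z) = (z - 1) (z + 2), with roots -2, 1.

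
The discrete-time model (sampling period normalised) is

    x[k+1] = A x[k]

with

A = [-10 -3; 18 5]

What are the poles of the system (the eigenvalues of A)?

det(zI - A) = z^2 - (tr A)z + det A, with tr A = (-10) + 5 = -5 and det A = (-10)·5 - (-3)·18 = -50 - (-54) = 4.
So p(z) = det(zI - A) = z^2 + 5z + 4.
Factor z^2 + 5z + 4: two numbers with sum -5 and product 4 are -1 and -4, so z^2 + 5z + 4 = (z + 1)(z + 4).
Hence p(z) = (z + 1) (z + 4), with roots -4, -1.

-4, -1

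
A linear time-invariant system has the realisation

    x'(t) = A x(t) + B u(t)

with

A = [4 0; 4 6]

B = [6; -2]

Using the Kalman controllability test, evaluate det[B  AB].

120

AB = [[24], [12]]
Controllability matrix C = [B  AB] = [[6, 24], [-2, 12]]
det(C) = 6·12 - 24·(-2) = 72 - (-48) = 120
Since det(C) ≠ 0, rank(C) = 2 and the system is completely controllable.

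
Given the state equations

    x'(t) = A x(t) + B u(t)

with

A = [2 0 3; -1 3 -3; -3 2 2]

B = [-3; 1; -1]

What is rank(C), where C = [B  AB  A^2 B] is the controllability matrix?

3

AB = [[-9], [9], [9]]
A^2B = [[9], [9], [63]]
Controllability matrix C = [B  AB  A^2B] = [[-3, -9, 9], [1, 9, 9], [-1, 9, 63]]
det(C) = (-3)·(9·63 - 9·9) - (-9)·(1·63 - 9·(-1)) + 9·(1·9 - 9·(-1)) = (-3)·486 - (-9)·72 + 9·18 = -648 ≠ 0, so rank(C) = 3.
rank(C) = 3 = n, so the pair (A, B) is completely controllable.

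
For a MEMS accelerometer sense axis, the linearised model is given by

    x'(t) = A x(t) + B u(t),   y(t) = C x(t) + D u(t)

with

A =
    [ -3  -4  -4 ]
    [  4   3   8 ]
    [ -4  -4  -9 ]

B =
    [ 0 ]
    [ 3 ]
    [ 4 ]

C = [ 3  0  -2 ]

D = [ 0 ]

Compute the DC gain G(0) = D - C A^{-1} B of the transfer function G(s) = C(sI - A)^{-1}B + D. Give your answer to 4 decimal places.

G(0) = C(-A)^{-1}B + D = -C A^{-1} B + D.
det A = -15, so A^{-1} = (1/-15)·adj(A) = [[-1/3, 4/3, 4/3], [-4/15, -11/15, -8/15], [4/15, -4/15, -7/15]]
A^{-1} B = [28/3, -13/3, -8/3]^T
C A^{-1} B = 100/3
G(0) = D - C A^{-1} B = 0 - (100/3) = -100/3 ≈ -33.3333

-33.3333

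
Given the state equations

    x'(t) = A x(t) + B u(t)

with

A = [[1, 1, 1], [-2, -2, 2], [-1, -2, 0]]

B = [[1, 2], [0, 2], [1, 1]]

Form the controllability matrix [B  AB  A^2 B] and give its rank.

3

AB = [[2, 5], [0, -6], [-1, -6]]
A^2B = [[1, -7], [-6, -10], [-2, 7]]
Controllability matrix C = [B  AB  A^2B] = [[1, 2, 2, 5, 1, -7], [0, 2, 0, -6, -6, -10], [1, 1, -1, -6, -2, 7]]
Take the 3×3 submatrix of C formed by columns 1, 2, 3: [[1, 2, 2], [0, 2, 0], [1, 1, -1]]. Its determinant is 1·(2·(-1) - 0·1) - 2·(0·(-1) - 0·1) + 2·(0·1 - 2·1) = 1·(-2) - 2·0 + 2·(-2) = -6 ≠ 0.
So rank(C) ≥ 3; since C has 3 rows, rank(C) = 3.
rank(C) = 3 = n, so the pair (A, B) is completely controllable.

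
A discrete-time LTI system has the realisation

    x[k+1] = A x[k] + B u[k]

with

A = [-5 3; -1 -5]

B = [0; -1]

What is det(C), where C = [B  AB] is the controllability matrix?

AB = [[-3], [5]]
Controllability matrix C = [B  AB] = [[0, -3], [-1, 5]]
det(C) = 0·5 - (-3)·(-1) = 0 - 3 = -3
Since det(C) ≠ 0, rank(C) = 2 and the system is completely controllable.

-3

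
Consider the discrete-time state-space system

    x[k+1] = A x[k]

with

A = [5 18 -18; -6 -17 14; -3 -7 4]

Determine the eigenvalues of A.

-4, -3, -1

det(zI - A) = z^3 - (tr A)z^2 + (M11 + M22 + M33)z - det A, where Mii is the 2×2 principal minor of A obtained by deleting row i and column i.
tr A = 5 + (-17) + 4 = -8; M11 = (-17)·4 - 14·(-7) = -68 - (-98) = 30; M22 = 5·4 - (-18)·(-3) = 20 - 54 = -34; M33 = 5·(-17) - 18·(-6) = -85 - (-108) = 23; sum of minors = 19.
det A = 5·((-17)·4 - 14·(-7)) - 18·((-6)·4 - 14·(-3)) + (-18)·((-6)·(-7) - (-17)·(-3)) = 5·30 - 18·18 + (-18)·(-9) = -12.
So p(z) = det(zI - A) = z^3 + 8z^2 + 19z + 12.
Rational-root test: any integer root divides 12. Testing small divisors, z = -1 works: p(-1) = -1 + 8 + (-19) + 12 = 0, so (z + 1) is a factor.
Dividing, p(z) = (z + 1)(z^2 + 7z + 12).
Factor z^2 + 7z + 12: two numbers with sum -7 and product 12 are -3 and -4, so z^2 + 7z + 12 = (z + 3)(z + 4).
Hence p(z) = (z + 1) (z + 3) (z + 4), with roots -4, -3, -1.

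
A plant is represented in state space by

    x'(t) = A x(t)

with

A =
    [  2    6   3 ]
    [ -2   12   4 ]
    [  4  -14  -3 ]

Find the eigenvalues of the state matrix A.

det(sI - A) = s^3 - (tr A)s^2 + (M11 + M22 + M33)s - det A, where Mii is the 2×2 principal minor of A obtained by deleting row i and column i.
tr A = 2 + 12 + (-3) = 11; M11 = 12·(-3) - 4·(-14) = -36 - (-56) = 20; M22 = 2·(-3) - 3·4 = -6 - 12 = -18; M33 = 2·12 - 6·(-2) = 24 - (-12) = 36; sum of minors = 38.
det A = 2·(12·(-3) - 4·(-14)) - 6·((-2)·(-3) - 4·4) + 3·((-2)·(-14) - 12·4) = 2·20 - 6·(-10) + 3·(-20) = 40.
So p(s) = det(sI - A) = s^3 - 11s^2 + 38s - 40.
Rational-root test: any integer root divides -40. Testing small divisors, s = 2 works: p(2) = 8 + (-44) + 76 + (-40) = 0, so (s - 2) is a factor.
Dividing, p(s) = (s - 2)(s^2 - 9s + 20).
Factor s^2 - 9s + 20: two numbers with sum 9 and product 20 are 5 and 4, so s^2 - 9s + 20 = (s - 5)(s - 4).
Hence p(s) = (s - 5) (s - 4) (s - 2), with roots 2, 4, 5.
At least one eigenvalue has non-negative real part, so the system is not asymptotically stable.

2, 4, 5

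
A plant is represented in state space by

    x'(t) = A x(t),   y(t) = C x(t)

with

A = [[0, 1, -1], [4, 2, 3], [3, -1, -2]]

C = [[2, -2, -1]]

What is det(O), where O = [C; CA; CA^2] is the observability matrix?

CA = [[-11, -1, -6]]
CA^2 = [[-22, -7, 20]]
Observability matrix O = [C; CA; CA^2] = [[2, -2, -1], [-11, -1, -6], [-22, -7, 20]]
Expanding along the first row, det(O) = 2·((-1)·20 - (-6)·(-7)) - (-2)·((-11)·20 - (-6)·(-22)) + (-1)·((-11)·(-7) - (-1)·(-22)) = 2·(-62) - (-2)·(-352) + (-1)·55 = -883
Since det(O) ≠ 0, rank(O) = 3 and the system is completely observable.

-883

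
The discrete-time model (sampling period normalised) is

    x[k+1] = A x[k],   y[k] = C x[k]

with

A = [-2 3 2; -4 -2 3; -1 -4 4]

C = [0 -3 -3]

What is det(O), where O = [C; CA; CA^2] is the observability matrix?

CA = [[15, 18, -21]]
CA^2 = [[-81, 93, 0]]
Observability matrix O = [C; CA; CA^2] = [[0, -3, -3], [15, 18, -21], [-81, 93, 0]]
Expanding along the first row, det(O) = 0·(18·0 - (-21)·93) - (-3)·(15·0 - (-21)·(-81)) + (-3)·(15·93 - 18·(-81)) = 0·1953 - (-3)·(-1701) + (-3)·2853 = -13662
Since det(O) ≠ 0, rank(O) = 3 and the system is completely observable.

-13662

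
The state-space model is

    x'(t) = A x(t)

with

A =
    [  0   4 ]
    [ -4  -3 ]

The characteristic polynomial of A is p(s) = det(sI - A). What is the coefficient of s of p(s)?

For a 2×2 matrix, det(sI - A) = s^2 - (tr A)s + det A.
tr A = -3, det A = 16.
So p(s) = s^2 + 3s + 16.
The coefficient of s is 3.

3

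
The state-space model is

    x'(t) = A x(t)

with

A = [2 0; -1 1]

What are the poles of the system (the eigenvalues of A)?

1, 2

det(sI - A) = s^2 - (tr A)s + det A, with tr A = 2 + 1 = 3 and det A = 2·1 - 0·(-1) = 2 - 0 = 2.
So p(s) = det(sI - A) = s^2 - 3s + 2.
Factor s^2 - 3s + 2: two numbers with sum 3 and product 2 are 2 and 1, so s^2 - 3s + 2 = (s - 2)(s - 1).
Hence p(s) = (s - 2) (s - 1), with roots 1, 2.
At least one eigenvalue has non-negative real part, so the system is not asymptotically stable.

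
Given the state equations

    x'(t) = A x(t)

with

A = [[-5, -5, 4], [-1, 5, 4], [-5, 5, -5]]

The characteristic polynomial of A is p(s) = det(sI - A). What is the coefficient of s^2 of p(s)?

Expand det(sI - A) for the 3×3 matrix.
p(s) = s^3 + 5s^2 - 30s - 430.
(Check: constant term = det(-A) = (-1)^3 det A = -430; coefficient of s^2 = -tr A = 5.)
The coefficient of s^2 is 5.

5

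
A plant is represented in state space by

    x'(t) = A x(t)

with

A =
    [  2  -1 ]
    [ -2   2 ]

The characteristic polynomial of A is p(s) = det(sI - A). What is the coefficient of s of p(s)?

For a 2×2 matrix, det(sI - A) = s^2 - (tr A)s + det A.
tr A = 4, det A = 2.
So p(s) = s^2 - 4s + 2.
The coefficient of s is -4.

-4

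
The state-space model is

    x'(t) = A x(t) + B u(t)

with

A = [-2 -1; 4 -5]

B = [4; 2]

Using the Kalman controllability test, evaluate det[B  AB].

44

AB = [[-10], [6]]
Controllability matrix C = [B  AB] = [[4, -10], [2, 6]]
det(C) = 4·6 - (-10)·2 = 24 - (-20) = 44
Since det(C) ≠ 0, rank(C) = 2 and the system is completely controllable.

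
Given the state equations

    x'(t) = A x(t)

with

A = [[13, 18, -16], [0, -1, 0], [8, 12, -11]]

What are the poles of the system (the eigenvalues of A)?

-3, -1, 5

det(sI - A) = s^3 - (tr A)s^2 + (M11 + M22 + M33)s - det A, where Mii is the 2×2 principal minor of A obtained by deleting row i and column i.
tr A = 13 + (-1) + (-11) = 1; M11 = (-1)·(-11) - 0·12 = 11 - 0 = 11; M22 = 13·(-11) - (-16)·8 = -143 - (-128) = -15; M33 = 13·(-1) - 18·0 = -13 - 0 = -13; sum of minors = -17.
det A = 13·((-1)·(-11) - 0·12) - 18·(0·(-11) - 0·8) + (-16)·(0·12 - (-1)·8) = 13·11 - 18·0 + (-16)·8 = 15.
So p(s) = det(sI - A) = s^3 - s^2 - 17s - 15.
Rational-root test: any integer root divides -15. Testing small divisors, s = -1 works: p(-1) = -1 + (-1) + 17 + (-15) = 0, so (s + 1) is a factor.
Dividing, p(s) = (s + 1)(s^2 - 2s - 15).
Factor s^2 - 2s - 15: two numbers with sum 2 and product -15 are 5 and -3, so s^2 - 2s - 15 = (s - 5)(s + 3).
Hence p(s) = (s - 5) (s + 1) (s + 3), with roots -3, -1, 5.
At least one eigenvalue has non-negative real part, so the system is not asymptotically stable.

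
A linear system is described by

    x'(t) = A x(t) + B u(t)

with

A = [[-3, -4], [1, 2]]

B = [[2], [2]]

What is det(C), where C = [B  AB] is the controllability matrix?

AB = [[-14], [6]]
Controllability matrix C = [B  AB] = [[2, -14], [2, 6]]
det(C) = 2·6 - (-14)·2 = 12 - (-28) = 40
Since det(C) ≠ 0, rank(C) = 2 and the system is completely controllable.

40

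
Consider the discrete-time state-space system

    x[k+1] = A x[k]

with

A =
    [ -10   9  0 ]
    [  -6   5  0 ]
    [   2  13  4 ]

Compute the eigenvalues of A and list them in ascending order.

det(zI - A) = z^3 - (tr A)z^2 + (M11 + M22 + M33)z - det A, where Mii is the 2×2 principal minor of A obtained by deleting row i and column i.
tr A = (-10) + 5 + 4 = -1; M11 = 5·4 - 0·13 = 20 - 0 = 20; M22 = (-10)·4 - 0·2 = -40 - 0 = -40; M33 = (-10)·5 - 9·(-6) = -50 - (-54) = 4; sum of minors = -16.
det A = (-10)·(5·4 - 0·13) - 9·((-6)·4 - 0·2) + 0·((-6)·13 - 5·2) = (-10)·20 - 9·(-24) + 0·(-88) = 16.
So p(z) = det(zI - A) = z^3 + z^2 - 16z - 16.
Rational-root test: any integer root divides -16. Testing small divisors, z = -1 works: p(-1) = -1 + 1 + 16 + (-16) = 0, so (z + 1) is a factor.
Dividing, p(z) = (z + 1)(z^2 - 16).
Factor z^2 - 16: two numbers with sum 0 and product -16 are 4 and -4, so z^2 - 16 = (z - 4)(z + 4).
Hence p(z) = (z - 4) (z + 1) (z + 4), with roots -4, -1, 4.

-4, -1, 4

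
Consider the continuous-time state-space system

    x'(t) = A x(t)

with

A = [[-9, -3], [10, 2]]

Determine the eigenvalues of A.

-4, -3

det(sI - A) = s^2 - (tr A)s + det A, with tr A = (-9) + 2 = -7 and det A = (-9)·2 - (-3)·10 = -18 - (-30) = 12.
So p(s) = det(sI - A) = s^2 + 7s + 12.
Factor s^2 + 7s + 12: two numbers with sum -7 and product 12 are -3 and -4, so s^2 + 7s + 12 = (s + 3)(s + 4).
Hence p(s) = (s + 3) (s + 4), with roots -4, -3.
All eigenvalues have negative real part, so the system is asymptotically stable.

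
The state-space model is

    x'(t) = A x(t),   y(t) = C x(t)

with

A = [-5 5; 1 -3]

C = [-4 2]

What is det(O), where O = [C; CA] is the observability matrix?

CA = [[22, -26]]
Observability matrix O = [C; CA] = [[-4, 2], [22, -26]]
det(O) = (-4)·(-26) - 2·22 = 104 - 44 = 60
Since det(O) ≠ 0, rank(O) = 2 and the system is completely observable.

60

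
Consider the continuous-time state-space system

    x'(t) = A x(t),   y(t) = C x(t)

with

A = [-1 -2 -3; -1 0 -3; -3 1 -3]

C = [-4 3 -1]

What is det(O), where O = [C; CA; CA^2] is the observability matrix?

CA = [[4, 7, 6]]
CA^2 = [[-29, -2, -51]]
Observability matrix O = [C; CA; CA^2] = [[-4, 3, -1], [4, 7, 6], [-29, -2, -51]]
Expanding along the first row, det(O) = (-4)·(7·(-51) - 6·(-2)) - 3·(4·(-51) - 6·(-29)) + (-1)·(4·(-2) - 7·(-29)) = (-4)·(-345) - 3·(-30) + (-1)·195 = 1275
Since det(O) ≠ 0, rank(O) = 3 and the system is completely observable.

1275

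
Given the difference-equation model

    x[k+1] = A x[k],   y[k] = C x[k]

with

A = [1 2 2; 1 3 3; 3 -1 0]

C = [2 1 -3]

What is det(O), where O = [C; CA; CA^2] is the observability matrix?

CA = [[-6, 10, 7]]
CA^2 = [[25, 11, 18]]
Observability matrix O = [C; CA; CA^2] = [[2, 1, -3], [-6, 10, 7], [25, 11, 18]]
Expanding along the first row, det(O) = 2·(10·18 - 7·11) - 1·((-6)·18 - 7·25) + (-3)·((-6)·11 - 10·25) = 2·103 - 1·(-283) + (-3)·(-316) = 1437
Since det(O) ≠ 0, rank(O) = 3 and the system is completely observable.

1437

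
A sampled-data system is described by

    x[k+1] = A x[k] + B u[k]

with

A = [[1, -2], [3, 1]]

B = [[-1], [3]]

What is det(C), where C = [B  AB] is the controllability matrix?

21

AB = [[-7], [0]]
Controllability matrix C = [B  AB] = [[-1, -7], [3, 0]]
det(C) = (-1)·0 - (-7)·3 = 0 - (-21) = 21
Since det(C) ≠ 0, rank(C) = 2 and the system is completely controllable.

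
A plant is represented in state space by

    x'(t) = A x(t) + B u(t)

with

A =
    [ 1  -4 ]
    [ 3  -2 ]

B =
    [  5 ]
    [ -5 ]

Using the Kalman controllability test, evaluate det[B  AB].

250

AB = [[25], [25]]
Controllability matrix C = [B  AB] = [[5, 25], [-5, 25]]
det(C) = 5·25 - 25·(-5) = 125 - (-125) = 250
Since det(C) ≠ 0, rank(C) = 2 and the system is completely controllable.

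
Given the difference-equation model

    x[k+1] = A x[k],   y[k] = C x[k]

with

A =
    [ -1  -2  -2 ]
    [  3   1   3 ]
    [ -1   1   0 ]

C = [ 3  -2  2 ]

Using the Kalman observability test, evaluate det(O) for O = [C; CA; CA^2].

76

CA = [[-11, -6, -12]]
CA^2 = [[5, 4, 4]]
Observability matrix O = [C; CA; CA^2] = [[3, -2, 2], [-11, -6, -12], [5, 4, 4]]
Expanding along the first row, det(O) = 3·((-6)·4 - (-12)·4) - (-2)·((-11)·4 - (-12)·5) + 2·((-11)·4 - (-6)·5) = 3·24 - (-2)·16 + 2·(-14) = 76
Since det(O) ≠ 0, rank(O) = 3 and the system is completely observable.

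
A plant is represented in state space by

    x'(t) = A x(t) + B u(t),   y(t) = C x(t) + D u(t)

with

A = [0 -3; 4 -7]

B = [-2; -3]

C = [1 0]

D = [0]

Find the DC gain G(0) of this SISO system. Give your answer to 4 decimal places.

G(0) = C(-A)^{-1}B + D = -C A^{-1} B + D.
det A = 12, so A^{-1} = (1/12)·adj(A) = [[-7/12, 1/4], [-1/3, 0]]
A^{-1} B = [5/12, 2/3]^T
C A^{-1} B = 5/12
G(0) = D - C A^{-1} B = 0 - (5/12) = -5/12 ≈ -0.4167

-0.4167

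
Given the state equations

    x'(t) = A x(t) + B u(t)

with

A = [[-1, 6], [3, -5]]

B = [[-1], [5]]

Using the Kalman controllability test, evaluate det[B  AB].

-127

AB = [[31], [-28]]
Controllability matrix C = [B  AB] = [[-1, 31], [5, -28]]
det(C) = (-1)·(-28) - 31·5 = 28 - 155 = -127
Since det(C) ≠ 0, rank(C) = 2 and the system is completely controllable.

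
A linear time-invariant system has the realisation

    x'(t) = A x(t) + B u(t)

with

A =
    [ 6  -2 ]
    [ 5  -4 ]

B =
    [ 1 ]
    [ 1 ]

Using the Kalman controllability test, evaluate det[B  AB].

AB = [[4], [1]]
Controllability matrix C = [B  AB] = [[1, 4], [1, 1]]
det(C) = 1·1 - 4·1 = 1 - 4 = -3
Since det(C) ≠ 0, rank(C) = 2 and the system is completely controllable.

-3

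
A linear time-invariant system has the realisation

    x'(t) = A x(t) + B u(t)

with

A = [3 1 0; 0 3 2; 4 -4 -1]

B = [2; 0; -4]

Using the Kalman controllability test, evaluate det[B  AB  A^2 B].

AB = [[6], [-8], [12]]
A^2B = [[10], [0], [44]]
Controllability matrix C = [B  AB  A^2B] = [[2, 6, 10], [0, -8, 0], [-4, 12, 44]]
Expanding along the first row, det(C) = 2·((-8)·44 - 0·12) - 6·(0·44 - 0·(-4)) + 10·(0·12 - (-8)·(-4)) = 2·(-352) - 6·0 + 10·(-32) = -1024
Since det(C) ≠ 0, rank(C) = 3 and the system is completely controllable.

-1024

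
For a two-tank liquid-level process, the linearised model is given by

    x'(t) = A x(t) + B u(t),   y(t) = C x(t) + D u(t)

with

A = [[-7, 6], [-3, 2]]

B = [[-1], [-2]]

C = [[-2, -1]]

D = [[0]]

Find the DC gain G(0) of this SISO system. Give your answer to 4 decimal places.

7.7500

G(0) = C(-A)^{-1}B + D = -C A^{-1} B + D.
det A = 4, so A^{-1} = (1/4)·adj(A) = [[1/2, -3/2], [3/4, -7/4]]
A^{-1} B = [5/2, 11/4]^T
C A^{-1} B = -31/4
G(0) = D - C A^{-1} B = 0 - (-31/4) = 31/4 ≈ 7.7500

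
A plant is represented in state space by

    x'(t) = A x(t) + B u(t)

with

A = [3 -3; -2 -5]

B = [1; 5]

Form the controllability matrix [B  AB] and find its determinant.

33

AB = [[-12], [-27]]
Controllability matrix C = [B  AB] = [[1, -12], [5, -27]]
det(C) = 1·(-27) - (-12)·5 = -27 - (-60) = 33
Since det(C) ≠ 0, rank(C) = 2 and the system is completely controllable.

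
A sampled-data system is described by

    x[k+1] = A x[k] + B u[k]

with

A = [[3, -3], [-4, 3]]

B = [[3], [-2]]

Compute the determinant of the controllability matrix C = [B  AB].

-24

AB = [[15], [-18]]
Controllability matrix C = [B  AB] = [[3, 15], [-2, -18]]
det(C) = 3·(-18) - 15·(-2) = -54 - (-30) = -24
Since det(C) ≠ 0, rank(C) = 2 and the system is completely controllable.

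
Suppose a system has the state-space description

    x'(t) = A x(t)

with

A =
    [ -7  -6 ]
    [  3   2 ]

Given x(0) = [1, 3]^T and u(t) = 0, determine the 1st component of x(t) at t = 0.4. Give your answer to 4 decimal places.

-3.0771

det(sI - A) = s^2 - (tr A)s + det A, with tr A = (-7) + 2 = -5 and det A = (-7)·2 - (-6)·3 = -14 - (-18) = 4.
So p(s) = det(sI - A) = s^2 + 5s + 4.
Factor s^2 + 5s + 4: two numbers with sum -5 and product 4 are -1 and -4, so s^2 + 5s + 4 = (s + 1)(s + 4).
Hence p(s) = (s + 1) (s + 4), with roots -4, -1.
The eigenvalues -4, -1 are distinct and real, so A is diagonalisable and x(t) = e^{At} x(0) = V diag(e^{λ_i t}) V^{-1} x(0), where the columns of V are the eigenvectors.
λ = -4: A - (-4)I = [[-3, -6], [3, 6]]. Row 1 gives (-3)·v1 + (-6)·v2 = 0, so take v_1 = [2, -1]^T.
λ = -1: A - (-1)I = [[-6, -6], [3, 3]]. Row 1 gives (-6)·v1 + (-6)·v2 = 0, so take v_2 = [-1, 1]^T.
V = [v_1 v_2] = [[2, -1], [-1, 1]] has det V = 1, so V^{-1} = adj(V)/det V = [[1, 1], [1, 2]].
Modal coordinates z(0) = V^{-1} x(0): 1·1 + 1·3 = 4; 1·1 + 2·3 = 7; so z(0) = [4, 7]^T.
x_1(t) = Σ_i (v_i)_1 · z_i(0) · e^{λ_i t} (row 1 of V times the modal terms).
x_1(0.4) = 2·4·e^{-4·0.4} + (-1)·7·e^{-1·0.4} = 8·0.201897 + (-7)·0.670320 = -3.0771.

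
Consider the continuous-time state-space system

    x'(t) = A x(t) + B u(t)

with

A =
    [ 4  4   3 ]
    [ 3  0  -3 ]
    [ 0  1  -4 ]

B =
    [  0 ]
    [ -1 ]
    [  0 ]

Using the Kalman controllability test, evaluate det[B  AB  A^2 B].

AB = [[-4], [0], [-1]]
A^2B = [[-19], [-9], [4]]
Controllability matrix C = [B  AB  A^2B] = [[0, -4, -19], [-1, 0, -9], [0, -1, 4]]
Expanding along the first row, det(C) = 0·(0·4 - (-9)·(-1)) - (-4)·((-1)·4 - (-9)·0) + (-19)·((-1)·(-1) - 0·0) = 0·(-9) - (-4)·(-4) + (-19)·1 = -35
Since det(C) ≠ 0, rank(C) = 3 and the system is completely controllable.

-35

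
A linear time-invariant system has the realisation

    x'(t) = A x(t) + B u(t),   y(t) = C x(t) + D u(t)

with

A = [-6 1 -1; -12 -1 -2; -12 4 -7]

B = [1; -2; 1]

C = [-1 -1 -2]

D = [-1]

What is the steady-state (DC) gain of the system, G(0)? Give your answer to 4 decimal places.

1.7333

G(0) = C(-A)^{-1}B + D = -C A^{-1} B + D.
det A = -90, so A^{-1} = (1/-90)·adj(A) = [[-1/6, -1/30, 1/30], [2/3, -1/3, 0], [2/3, -2/15, -1/5]]
A^{-1} B = [-1/15, 4/3, 11/15]^T
C A^{-1} B = -41/15
G(0) = D - C A^{-1} B = -1 - (-41/15) = 26/15 ≈ 1.7333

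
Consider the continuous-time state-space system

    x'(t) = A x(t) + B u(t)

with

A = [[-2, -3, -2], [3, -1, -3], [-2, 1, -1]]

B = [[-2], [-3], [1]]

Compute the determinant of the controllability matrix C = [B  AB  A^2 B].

AB = [[11], [-6], [0]]
A^2B = [[-4], [39], [-28]]
Controllability matrix C = [B  AB  A^2B] = [[-2, 11, -4], [-3, -6, 39], [1, 0, -28]]
Expanding along the first row, det(C) = (-2)·((-6)·(-28) - 39·0) - 11·((-3)·(-28) - 39·1) + (-4)·((-3)·0 - (-6)·1) = (-2)·168 - 11·45 + (-4)·6 = -855
Since det(C) ≠ 0, rank(C) = 3 and the system is completely controllable.

-855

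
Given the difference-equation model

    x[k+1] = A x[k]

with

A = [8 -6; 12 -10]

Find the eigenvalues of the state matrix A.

-4, 2

det(zI - A) = z^2 - (tr A)z + det A, with tr A = 8 + (-10) = -2 and det A = 8·(-10) - (-6)·12 = -80 - (-72) = -8.
So p(z) = det(zI - A) = z^2 + 2z - 8.
Factor z^2 + 2z - 8: two numbers with sum -2 and product -8 are 2 and -4, so z^2 + 2z - 8 = (z - 2)(z + 4).
Hence p(z) = (z - 2) (z + 4), with roots -4, 2.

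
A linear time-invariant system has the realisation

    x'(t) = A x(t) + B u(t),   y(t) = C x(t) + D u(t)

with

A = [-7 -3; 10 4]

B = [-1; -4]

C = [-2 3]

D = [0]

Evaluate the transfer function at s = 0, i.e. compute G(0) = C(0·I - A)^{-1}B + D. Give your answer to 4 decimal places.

G(0) = C(-A)^{-1}B + D = -C A^{-1} B + D.
det A = 2, so A^{-1} = (1/2)·adj(A) = [[2, 3/2], [-5, -7/2]]
A^{-1} B = [-8, 19]^T
C A^{-1} B = 73
G(0) = D - C A^{-1} B = 0 - (73) = -73

-73.0000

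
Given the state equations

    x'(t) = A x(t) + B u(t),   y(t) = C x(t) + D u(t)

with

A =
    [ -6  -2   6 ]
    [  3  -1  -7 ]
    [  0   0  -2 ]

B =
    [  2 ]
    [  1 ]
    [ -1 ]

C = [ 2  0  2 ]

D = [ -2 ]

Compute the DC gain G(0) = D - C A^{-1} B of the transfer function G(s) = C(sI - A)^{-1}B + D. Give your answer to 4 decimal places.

-4.6667

G(0) = C(-A)^{-1}B + D = -C A^{-1} B + D.
det A = -24, so A^{-1} = (1/-24)·adj(A) = [[-1/12, 1/6, -5/6], [-1/4, -1/2, 1], [0, 0, -1/2]]
A^{-1} B = [5/6, -2, 1/2]^T
C A^{-1} B = 8/3
G(0) = D - C A^{-1} B = -2 - (8/3) = -14/3 ≈ -4.6667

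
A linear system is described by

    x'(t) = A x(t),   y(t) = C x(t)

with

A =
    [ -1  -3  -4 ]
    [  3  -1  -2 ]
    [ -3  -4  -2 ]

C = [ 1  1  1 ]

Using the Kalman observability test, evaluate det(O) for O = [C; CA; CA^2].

CA = [[-1, -8, -8]]
CA^2 = [[1, 43, 36]]
Observability matrix O = [C; CA; CA^2] = [[1, 1, 1], [-1, -8, -8], [1, 43, 36]]
Expanding along the first row, det(O) = 1·((-8)·36 - (-8)·43) - 1·((-1)·36 - (-8)·1) + 1·((-1)·43 - (-8)·1) = 1·56 - 1·(-28) + 1·(-35) = 49
Since det(O) ≠ 0, rank(O) = 3 and the system is completely observable.

49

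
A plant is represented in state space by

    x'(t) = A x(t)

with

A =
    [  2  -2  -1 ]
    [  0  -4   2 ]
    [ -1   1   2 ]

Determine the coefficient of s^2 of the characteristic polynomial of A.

Expand det(sI - A) for the 3×3 matrix.
p(s) = s^3 - 15s + 12.
(Check: constant term = det(-A) = (-1)^3 det A = 12; coefficient of s^2 = -tr A = 0.)
The coefficient of s^2 is 0.

0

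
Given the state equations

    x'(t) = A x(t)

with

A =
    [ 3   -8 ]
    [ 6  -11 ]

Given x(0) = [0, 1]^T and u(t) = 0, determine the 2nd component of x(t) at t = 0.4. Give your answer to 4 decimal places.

-0.3622

det(sI - A) = s^2 - (tr A)s + det A, with tr A = 3 + (-11) = -8 and det A = 3·(-11) - (-8)·6 = -33 - (-48) = 15.
So p(s) = det(sI - A) = s^2 + 8s + 15.
Factor s^2 + 8s + 15: two numbers with sum -8 and product 15 are -3 and -5, so s^2 + 8s + 15 = (s + 3)(s + 5).
Hence p(s) = (s + 3) (s + 5), with roots -5, -3.
The eigenvalues -5, -3 are distinct and real, so A is diagonalisable and x(t) = e^{At} x(0) = V diag(e^{λ_i t}) V^{-1} x(0), where the columns of V are the eigenvectors.
λ = -5: A - (-5)I = [[8, -8], [6, -6]]. Row 1 gives 8·v1 + (-8)·v2 = 0, so take v_1 = [1, 1]^T.
λ = -3: A - (-3)I = [[6, -8], [6, -8]]. Row 1 gives 6·v1 + (-8)·v2 = 0, so take v_2 = [4, 3]^T.
V = [v_1 v_2] = [[1, 4], [1, 3]] has det V = -1, so V^{-1} = adj(V)/det V = [[-3, 4], [1, -1]].
Modal coordinates z(0) = V^{-1} x(0): (-3)·0 + 4·1 = 4; 1·0 + (-1)·1 = -1; so z(0) = [4, -1]^T.
x_2(t) = Σ_i (v_i)_2 · z_i(0) · e^{λ_i t} (row 2 of V times the modal terms).
x_2(0.4) = 1·4·e^{-5·0.4} + 3·(-1)·e^{-3·0.4} = 4·0.135335 + (-3)·0.301194 = -0.3622.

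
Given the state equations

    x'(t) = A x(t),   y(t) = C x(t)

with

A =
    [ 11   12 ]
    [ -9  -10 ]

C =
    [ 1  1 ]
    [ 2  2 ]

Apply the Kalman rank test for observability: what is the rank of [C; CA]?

CA = [[2, 2], [4, 4]]
Observability matrix O = [C; CA] = [[1, 1], [2, 2], [2, 2], [4, 4]]
Every row of O is a scalar multiple of row 1 = [1, 1] (multipliers 1, 2, 2, 4), so the rows span a one-dimensional space.
O ≠ 0, hence rank(O) = 1.
rank(O) = 1 < n = 2, so the pair (A, C) is not completely observable.

1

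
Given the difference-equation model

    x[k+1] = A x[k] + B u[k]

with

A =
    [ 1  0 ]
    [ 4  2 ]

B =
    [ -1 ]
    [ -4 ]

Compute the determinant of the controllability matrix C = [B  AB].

8

AB = [[-1], [-12]]
Controllability matrix C = [B  AB] = [[-1, -1], [-4, -12]]
det(C) = (-1)·(-12) - (-1)·(-4) = 12 - 4 = 8
Since det(C) ≠ 0, rank(C) = 2 and the system is completely controllable.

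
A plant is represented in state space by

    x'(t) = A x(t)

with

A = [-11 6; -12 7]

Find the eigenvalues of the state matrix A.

-5, 1

det(sI - A) = s^2 - (tr A)s + det A, with tr A = (-11) + 7 = -4 and det A = (-11)·7 - 6·(-12) = -77 - (-72) = -5.
So p(s) = det(sI - A) = s^2 + 4s - 5.
Factor s^2 + 4s - 5: two numbers with sum -4 and product -5 are 1 and -5, so s^2 + 4s - 5 = (s - 1)(s + 5).
Hence p(s) = (s - 1) (s + 5), with roots -5, 1.
At least one eigenvalue has non-negative real part, so the system is not asymptotically stable.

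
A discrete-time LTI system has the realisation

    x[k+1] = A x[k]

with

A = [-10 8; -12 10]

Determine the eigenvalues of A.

det(zI - A) = z^2 - (tr A)z + det A, with tr A = (-10) + 10 = 0 and det A = (-10)·10 - 8·(-12) = -100 - (-96) = -4.
So p(z) = det(zI - A) = z^2 - 4.
Factor z^2 - 4: two numbers with sum 0 and product -4 are 2 and -2, so z^2 - 4 = (z - 2)(z + 2).
Hence p(z) = (z - 2) (z + 2), with roots -2, 2.

-2, 2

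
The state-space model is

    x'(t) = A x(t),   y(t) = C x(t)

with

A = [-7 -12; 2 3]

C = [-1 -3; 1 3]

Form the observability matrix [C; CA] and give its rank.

1

CA = [[1, 3], [-1, -3]]
Observability matrix O = [C; CA] = [[-1, -3], [1, 3], [1, 3], [-1, -3]]
Every row of O is a scalar multiple of row 1 = [-1, -3] (multipliers 1, -1, -1, 1), so the rows span a one-dimensional space.
O ≠ 0, hence rank(O) = 1.
rank(O) = 1 < n = 2, so the pair (A, C) is not completely observable.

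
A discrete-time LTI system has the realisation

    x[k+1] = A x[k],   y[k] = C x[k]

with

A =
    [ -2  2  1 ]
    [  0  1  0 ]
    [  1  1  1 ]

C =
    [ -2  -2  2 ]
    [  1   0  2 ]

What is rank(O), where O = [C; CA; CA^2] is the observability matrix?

CA = [[6, -4, 0], [0, 4, 3]]
CA^2 = [[-12, 8, 6], [3, 7, 3]]
Observability matrix O = [C; CA; CA^2] = [[-2, -2, 2], [1, 0, 2], [6, -4, 0], [0, 4, 3], [-12, 8, 6], [3, 7, 3]]
Take the 3×3 submatrix of O formed by rows 1, 2, 3: [[-2, -2, 2], [1, 0, 2], [6, -4, 0]]. Its determinant is (-2)·(0·0 - 2·(-4)) - (-2)·(1·0 - 2·6) + 2·(1·(-4) - 0·6) = (-2)·8 - (-2)·(-12) + 2·(-4) = -48 ≠ 0.
So rank(O) ≥ 3; since O has 3 columns, rank(O) = 3.
rank(O) = 3 = n, so the pair (A, C) is completely observable.

3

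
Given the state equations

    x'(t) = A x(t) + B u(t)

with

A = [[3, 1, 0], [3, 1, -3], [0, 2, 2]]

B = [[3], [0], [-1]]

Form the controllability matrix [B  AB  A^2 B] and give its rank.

AB = [[9], [12], [-2]]
A^2B = [[39], [45], [20]]
Controllability matrix C = [B  AB  A^2B] = [[3, 9, 39], [0, 12, 45], [-1, -2, 20]]
det(C) = 3·(12·20 - 45·(-2)) - 9·(0·20 - 45·(-1)) + 39·(0·(-2) - 12·(-1)) = 3·330 - 9·45 + 39·12 = 1053 ≠ 0, so rank(C) = 3.
rank(C) = 3 = n, so the pair (A, B) is completely controllable.

3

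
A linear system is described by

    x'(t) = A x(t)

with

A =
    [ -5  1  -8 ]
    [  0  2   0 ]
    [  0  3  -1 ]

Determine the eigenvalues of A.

det(sI - A) = s^3 - (tr A)s^2 + (M11 + M22 + M33)s - det A, where Mii is the 2×2 principal minor of A obtained by deleting row i and column i.
tr A = (-5) + 2 + (-1) = -4; M11 = 2·(-1) - 0·3 = -2 - 0 = -2; M22 = (-5)·(-1) - (-8)·0 = 5 - 0 = 5; M33 = (-5)·2 - 1·0 = -10 - 0 = -10; sum of minors = -7.
det A = (-5)·(2·(-1) - 0·3) - 1·(0·(-1) - 0·0) + (-8)·(0·3 - 2·0) = (-5)·(-2) - 1·0 + (-8)·0 = 10.
So p(s) = det(sI - A) = s^3 + 4s^2 - 7s - 10.
Rational-root test: any integer root divides -10. Testing small divisors, s = -1 works: p(-1) = -1 + 4 + 7 + (-10) = 0, so (s + 1) is a factor.
Dividing, p(s) = (s + 1)(s^2 + 3s - 10).
Factor s^2 + 3s - 10: two numbers with sum -3 and product -10 are 2 and -5, so s^2 + 3s - 10 = (s - 2)(s + 5).
Hence p(s) = (s - 2) (s + 1) (s + 5), with roots -5, -1, 2.
At least one eigenvalue has non-negative real part, so the system is not asymptotically stable.

-5, -1, 2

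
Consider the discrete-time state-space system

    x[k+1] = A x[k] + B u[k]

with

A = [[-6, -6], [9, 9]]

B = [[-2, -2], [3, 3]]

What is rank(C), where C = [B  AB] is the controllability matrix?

1

AB = [[-6, -6], [9, 9]]
Controllability matrix C = [B  AB] = [[-2, -2, -6, -6], [3, 3, 9, 9]]
Every column of C is a scalar multiple of column 1 = [-2, 3] (multipliers 1, 1, 3, 3), so the columns span a one-dimensional space.
C ≠ 0, hence rank(C) = 1.
rank(C) = 1 < n = 2, so the pair (A, B) is not completely controllable.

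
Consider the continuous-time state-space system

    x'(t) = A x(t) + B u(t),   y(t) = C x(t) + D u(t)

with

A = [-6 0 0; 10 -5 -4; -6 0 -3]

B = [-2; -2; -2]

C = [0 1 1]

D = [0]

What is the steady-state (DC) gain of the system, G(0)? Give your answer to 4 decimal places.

-1.0667

G(0) = C(-A)^{-1}B + D = -C A^{-1} B + D.
det A = -90, so A^{-1} = (1/-90)·adj(A) = [[-1/6, 0, 0], [-3/5, -1/5, 4/15], [1/3, 0, -1/3]]
A^{-1} B = [1/3, 16/15, 0]^T
C A^{-1} B = 16/15
G(0) = D - C A^{-1} B = 0 - (16/15) = -16/15 ≈ -1.0667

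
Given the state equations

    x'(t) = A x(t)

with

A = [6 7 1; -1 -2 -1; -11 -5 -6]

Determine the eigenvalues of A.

-4, -3, 5

det(sI - A) = s^3 - (tr A)s^2 + (M11 + M22 + M33)s - det A, where Mii is the 2×2 principal minor of A obtained by deleting row i and column i.
tr A = 6 + (-2) + (-6) = -2; M11 = (-2)·(-6) - (-1)·(-5) = 12 - 5 = 7; M22 = 6·(-6) - 1·(-11) = -36 - (-11) = -25; M33 = 6·(-2) - 7·(-1) = -12 - (-7) = -5; sum of minors = -23.
det A = 6·((-2)·(-6) - (-1)·(-5)) - 7·((-1)·(-6) - (-1)·(-11)) + 1·((-1)·(-5) - (-2)·(-11)) = 6·7 - 7·(-5) + 1·(-17) = 60.
So p(s) = det(sI - A) = s^3 + 2s^2 - 23s - 60.
Rational-root test: any integer root divides -60. Testing small divisors, s = -3 works: p(-3) = -27 + 18 + 69 + (-60) = 0, so (s + 3) is a factor.
Dividing, p(s) = (s + 3)(s^2 - s - 20).
Factor s^2 - s - 20: two numbers with sum 1 and product -20 are 5 and -4, so s^2 - s - 20 = (s - 5)(s + 4).
Hence p(s) = (s - 5) (s + 3) (s + 4), with roots -4, -3, 5.
At least one eigenvalue has non-negative real part, so the system is not asymptotically stable.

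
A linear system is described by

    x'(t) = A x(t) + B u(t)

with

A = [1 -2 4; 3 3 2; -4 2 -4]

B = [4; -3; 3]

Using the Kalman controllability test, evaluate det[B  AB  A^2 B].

1882

AB = [[22], [9], [-34]]
A^2B = [[-132], [25], [66]]
Controllability matrix C = [B  AB  A^2B] = [[4, 22, -132], [-3, 9, 25], [3, -34, 66]]
Expanding along the first row, det(C) = 4·(9·66 - 25·(-34)) - 22·((-3)·66 - 25·3) + (-132)·((-3)·(-34) - 9·3) = 4·1444 - 22·(-273) + (-132)·75 = 1882
Since det(C) ≠ 0, rank(C) = 3 and the system is completely controllable.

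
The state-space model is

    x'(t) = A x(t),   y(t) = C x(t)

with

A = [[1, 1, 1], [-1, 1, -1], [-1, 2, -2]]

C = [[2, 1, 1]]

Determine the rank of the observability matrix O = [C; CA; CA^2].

CA = [[0, 5, -1]]
CA^2 = [[-4, 3, -3]]
Observability matrix O = [C; CA; CA^2] = [[2, 1, 1], [0, 5, -1], [-4, 3, -3]]
The columns c1, c2, c3 of O are linearly dependent: -3·c1 + c2 + 5·c3 = 0 (check each entry), so rank(O) ≤ 2.
The 2×2 minor from rows 1, 2, columns 1, 2 is 2·5 - 1·0 = 10 - 0 = 10 ≠ 0, so rank(O) = 2.
rank(O) = 2 < n = 3, so the pair (A, C) is not completely observable.

2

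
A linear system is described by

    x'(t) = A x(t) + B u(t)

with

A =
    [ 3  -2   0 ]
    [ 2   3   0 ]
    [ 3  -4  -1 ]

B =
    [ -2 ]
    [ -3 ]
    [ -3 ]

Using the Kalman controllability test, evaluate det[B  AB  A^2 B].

-1300

AB = [[0], [-13], [9]]
A^2B = [[26], [-39], [43]]
Controllability matrix C = [B  AB  A^2B] = [[-2, 0, 26], [-3, -13, -39], [-3, 9, 43]]
Expanding along the first row, det(C) = (-2)·((-13)·43 - (-39)·9) - 0·((-3)·43 - (-39)·(-3)) + 26·((-3)·9 - (-13)·(-3)) = (-2)·(-208) - 0·(-246) + 26·(-66) = -1300
Since det(C) ≠ 0, rank(C) = 3 and the system is completely controllable.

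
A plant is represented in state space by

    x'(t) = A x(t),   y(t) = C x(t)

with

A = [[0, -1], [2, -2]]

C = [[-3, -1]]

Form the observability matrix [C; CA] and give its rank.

CA = [[-2, 5]]
Observability matrix O = [C; CA] = [[-3, -1], [-2, 5]]
det(O) = (-3)·5 - (-1)·(-2) = -15 - 2 = -17 ≠ 0, so rank(O) = 2.
rank(O) = 2 = n, so the pair (A, C) is completely observable.

2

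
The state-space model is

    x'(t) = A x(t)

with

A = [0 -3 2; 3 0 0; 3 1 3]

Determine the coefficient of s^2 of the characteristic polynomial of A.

Expand det(sI - A) for the 3×3 matrix.
p(s) = s^3 - 3s^2 + 3s - 33.
(Check: constant term = det(-A) = (-1)^3 det A = -33; coefficient of s^2 = -tr A = -3.)
The coefficient of s^2 is -3.

-3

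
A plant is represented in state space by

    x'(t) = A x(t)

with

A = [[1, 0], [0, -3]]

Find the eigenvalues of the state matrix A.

-3, 1

det(sI - A) = s^2 - (tr A)s + det A, with tr A = 1 + (-3) = -2 and det A = 1·(-3) - 0·0 = -3 - 0 = -3.
So p(s) = det(sI - A) = s^2 + 2s - 3.
Factor s^2 + 2s - 3: two numbers with sum -2 and product -3 are 1 and -3, so s^2 + 2s - 3 = (s - 1)(s + 3).
Hence p(s) = (s - 1) (s + 3), with roots -3, 1.
At least one eigenvalue has non-negative real part, so the system is not asymptotically stable.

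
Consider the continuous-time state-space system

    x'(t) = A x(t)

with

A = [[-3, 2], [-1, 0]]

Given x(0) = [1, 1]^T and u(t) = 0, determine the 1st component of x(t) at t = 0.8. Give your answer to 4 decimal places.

det(sI - A) = s^2 - (tr A)s + det A, with tr A = (-3) + 0 = -3 and det A = (-3)·0 - 2·(-1) = 0 - (-2) = 2.
So p(s) = det(sI - A) = s^2 + 3s + 2.
Factor s^2 + 3s + 2: two numbers with sum -3 and product 2 are -1 and -2, so s^2 + 3s + 2 = (s + 1)(s + 2).
Hence p(s) = (s + 1) (s + 2), with roots -2, -1.
The eigenvalues -2, -1 are distinct and real, so A is diagonalisable and x(t) = e^{At} x(0) = V diag(e^{λ_i t}) V^{-1} x(0), where the columns of V are the eigenvectors.
λ = -2: A - (-2)I = [[-1, 2], [-1, 2]]. Row 1 gives (-1)·v1 + 2·v2 = 0, so take v_1 = [2, 1]^T.
λ = -1: A - (-1)I = [[-2, 2], [-1, 1]]. Row 1 gives (-2)·v1 + 2·v2 = 0, so take v_2 = [1, 1]^T.
V = [v_1 v_2] = [[2, 1], [1, 1]] has det V = 1, so V^{-1} = adj(V)/det V = [[1, -1], [-1, 2]].
Modal coordinates z(0) = V^{-1} x(0): 1·1 + (-1)·1 = 0; (-1)·1 + 2·1 = 1; so z(0) = [0, 1]^T.
x_1(t) = Σ_i (v_i)_1 · z_i(0) · e^{λ_i t} (row 1 of V times the modal terms).
x_1(0.8) = 2·0·e^{-2·0.8} + 1·1·e^{-1·0.8} = 0·0.201897 + 1·0.449329 = 0.4493.

0.4493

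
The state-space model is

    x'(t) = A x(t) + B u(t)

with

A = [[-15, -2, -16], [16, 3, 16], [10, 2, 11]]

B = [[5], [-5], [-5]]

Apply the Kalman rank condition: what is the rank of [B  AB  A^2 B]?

1

AB = [[15], [-15], [-15]]
A^2B = [[45], [-45], [-45]]
Controllability matrix C = [B  AB  A^2B] = [[5, 15, 45], [-5, -15, -45], [-5, -15, -45]]
Every column of C is a scalar multiple of column 1 = [5, -5, -5] (multipliers 1, 3, 9), so the columns span a one-dimensional space.
C ≠ 0, hence rank(C) = 1.
rank(C) = 1 < n = 3, so the pair (A, B) is not completely controllable.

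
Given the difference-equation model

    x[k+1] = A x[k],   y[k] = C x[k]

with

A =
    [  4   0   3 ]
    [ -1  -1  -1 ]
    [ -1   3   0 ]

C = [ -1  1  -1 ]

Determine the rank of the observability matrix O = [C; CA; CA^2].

2

CA = [[-4, -4, -4]]
CA^2 = [[-8, -8, -8]]
Observability matrix O = [C; CA; CA^2] = [[-1, 1, -1], [-4, -4, -4], [-8, -8, -8]]
The columns c1, c2, c3 of O are linearly dependent: -c1 + c3 = 0 (check each entry), so rank(O) ≤ 2.
The 2×2 minor from rows 1, 2, columns 1, 2 is (-1)·(-4) - 1·(-4) = 4 - (-4) = 8 ≠ 0, so rank(O) = 2.
rank(O) = 2 < n = 3, so the pair (A, C) is not completely observable.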